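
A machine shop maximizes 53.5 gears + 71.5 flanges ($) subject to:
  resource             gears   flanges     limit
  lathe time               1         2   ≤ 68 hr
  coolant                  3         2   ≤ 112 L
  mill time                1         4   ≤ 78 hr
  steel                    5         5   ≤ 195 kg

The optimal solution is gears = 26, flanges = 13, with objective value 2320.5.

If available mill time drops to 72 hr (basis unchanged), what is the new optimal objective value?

Binding: mill time and steel. Non-binding: lathe time (16 unused), coolant (8 unused).
Slack constraints have shadow price 0 (complementary slackness).
From A_Bᵀ y = c: 1·y_mill time + 5·y_steel = 53.5; 4·y_mill time + 5·y_steel = 71.5.
→ y_mill time = 6 and y_steel = 9.5.
Δz = y_mill time·Δb = 6 × (-6) = -36, so new z* = 2320.5 − 36 = 2284.5.

2284.5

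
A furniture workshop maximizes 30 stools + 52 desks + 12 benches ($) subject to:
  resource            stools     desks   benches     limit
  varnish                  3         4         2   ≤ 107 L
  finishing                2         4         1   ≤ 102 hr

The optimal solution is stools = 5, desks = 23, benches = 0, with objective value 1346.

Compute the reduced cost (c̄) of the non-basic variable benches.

Both varnish and finishing are binding at x*.
Dual feasibility on the basic columns requires 3·y_varnish + 2·y_finishing = 30, 4·y_varnish + 4·y_finishing = 52.
Solving: y_varnish = 4, y_finishing = 9.
Reduced cost of benches: c₃ − yᵀa₃ = 12 − (4·2 + 9·1) = 12 − 17 = -5.

-5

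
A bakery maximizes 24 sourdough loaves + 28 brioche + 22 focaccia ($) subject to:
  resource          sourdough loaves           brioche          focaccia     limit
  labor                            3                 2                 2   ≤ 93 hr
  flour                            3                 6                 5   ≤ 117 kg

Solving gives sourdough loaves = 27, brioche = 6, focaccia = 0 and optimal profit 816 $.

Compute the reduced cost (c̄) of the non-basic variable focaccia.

-3

At the optimum: labor uses 93 of 93 (binding); flour uses 117 of 117 (binding).
The binding rows give the dual system: 3·y_labor + 3·y_flour = 24 and 2·y_labor + 6·y_flour = 28.
Solving: y_labor = 5, y_flour = 3.
Reduced cost of focaccia: c₃ − yᵀa₃ = 22 − (5·2 + 3·5) = 22 − 25 = -3.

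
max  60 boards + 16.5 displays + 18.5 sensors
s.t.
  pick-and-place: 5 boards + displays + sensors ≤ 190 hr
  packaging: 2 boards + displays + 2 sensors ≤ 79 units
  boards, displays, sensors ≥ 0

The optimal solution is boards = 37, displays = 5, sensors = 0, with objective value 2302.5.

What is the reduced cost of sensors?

-5.5

Both pick-and-place and packaging are binding at x*.
The binding rows give the dual system: 5·y_pick-and-place + 2·y_packaging = 60 and 1·y_pick-and-place + 1·y_packaging = 16.5.
Solving: y_pick-and-place = 9, y_packaging = 7.5.
Reduced cost of sensors: c₃ − yᵀa₃ = 18.5 − (9·1 + 7.5·2) = 18.5 − 24 = -5.5.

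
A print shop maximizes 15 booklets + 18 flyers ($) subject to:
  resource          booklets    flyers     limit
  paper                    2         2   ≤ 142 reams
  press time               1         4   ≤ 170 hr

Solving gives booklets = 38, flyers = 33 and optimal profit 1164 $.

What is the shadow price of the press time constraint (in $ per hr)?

1

Both paper and press time are binding at x*.
From A_Bᵀ y = c: 2·y_paper + 1·y_press time = 15; 2·y_paper + 4·y_press time = 18.
→ y_paper = 7 and y_press time = 1.
Shadow price of press time = 1.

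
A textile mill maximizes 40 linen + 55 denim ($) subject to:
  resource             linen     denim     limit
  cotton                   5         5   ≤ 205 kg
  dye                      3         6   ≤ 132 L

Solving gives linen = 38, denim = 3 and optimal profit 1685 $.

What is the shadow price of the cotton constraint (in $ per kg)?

Both cotton and dye are binding at x*.
Dual feasibility on the basic columns requires 5·y_cotton + 3·y_dye = 40, 5·y_cotton + 6·y_dye = 55.
Solving: y_cotton = 5, y_dye = 5.
Shadow price of cotton = 5.

5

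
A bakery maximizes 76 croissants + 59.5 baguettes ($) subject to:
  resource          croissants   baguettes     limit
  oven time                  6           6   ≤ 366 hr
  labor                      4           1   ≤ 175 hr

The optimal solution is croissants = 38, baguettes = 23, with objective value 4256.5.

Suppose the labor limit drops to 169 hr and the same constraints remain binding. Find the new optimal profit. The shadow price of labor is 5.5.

Δb = -6, so new z* = 4256.5 + (5.5)·(-6) = 4256.5 − 33 = 4223.5.

4223.5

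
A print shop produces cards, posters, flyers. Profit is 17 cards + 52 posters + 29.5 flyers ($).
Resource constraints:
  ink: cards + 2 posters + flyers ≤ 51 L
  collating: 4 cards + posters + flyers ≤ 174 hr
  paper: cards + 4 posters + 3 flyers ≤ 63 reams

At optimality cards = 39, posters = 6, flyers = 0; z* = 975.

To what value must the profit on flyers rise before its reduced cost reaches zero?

35

Check each constraint at x*: ink 51/51 (tight); collating 162/174 (slack 12); paper 63/63 (tight).
By complementary slackness, y = 0 for the non-binding constraint.
The binding rows give the dual system: 1·y_ink + 1·y_paper = 17 and 2·y_ink + 4·y_paper = 52.
This yields shadow prices y_ink = 8, y_paper = 9.
flyers enters the basis when its profit ≥ yᵀa₃ = 8·1 + 9·3 = 35.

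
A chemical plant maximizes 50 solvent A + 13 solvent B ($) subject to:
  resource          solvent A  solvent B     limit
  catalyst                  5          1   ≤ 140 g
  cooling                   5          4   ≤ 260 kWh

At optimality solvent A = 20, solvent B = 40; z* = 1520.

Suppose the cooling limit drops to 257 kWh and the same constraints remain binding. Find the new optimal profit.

Both catalyst and cooling are binding at x*.
From A_Bᵀ y = c: 5·y_catalyst + 5·y_cooling = 50; 1·y_catalyst + 4·y_cooling = 13.
Solving: y_catalyst = 9, y_cooling = 1.
Δz = y_cooling·Δb = 1 × (-3) = -3, so new z* = 1520 − 3 = 1517.

1517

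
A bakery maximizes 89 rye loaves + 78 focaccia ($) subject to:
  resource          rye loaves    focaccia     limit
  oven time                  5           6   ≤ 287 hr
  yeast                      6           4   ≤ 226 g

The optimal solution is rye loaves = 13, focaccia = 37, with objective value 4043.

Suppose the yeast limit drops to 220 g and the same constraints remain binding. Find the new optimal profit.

At the optimum: oven time uses 287 of 287 (binding); yeast uses 226 of 226 (binding).
Dual feasibility on the basic columns requires 5·y_oven time + 6·y_yeast = 89, 6·y_oven time + 4·y_yeast = 78.
This yields shadow prices y_oven time = 7, y_yeast = 9.
Δz = y_yeast·Δb = 9 × (-6) = -54, so new z* = 4043 − 54 = 3989.

3989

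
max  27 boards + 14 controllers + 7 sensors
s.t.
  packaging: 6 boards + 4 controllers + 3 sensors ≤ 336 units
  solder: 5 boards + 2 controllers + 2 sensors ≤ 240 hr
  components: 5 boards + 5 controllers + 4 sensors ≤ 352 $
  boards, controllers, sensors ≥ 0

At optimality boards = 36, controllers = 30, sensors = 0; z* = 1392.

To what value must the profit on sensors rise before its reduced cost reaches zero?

12

Check each constraint at x*: packaging 336/336 (tight); solder 240/240 (tight); components 330/352 (slack 22).
By complementary slackness, y = 0 for the non-binding constraint.
From A_Bᵀ y = c: 6·y_packaging + 5·y_solder = 27; 4·y_packaging + 2·y_solder = 14.
→ y_packaging = 2 and y_solder = 3.
sensors enters the basis when its profit ≥ yᵀa₃ = 2·3 + 3·2 = 12.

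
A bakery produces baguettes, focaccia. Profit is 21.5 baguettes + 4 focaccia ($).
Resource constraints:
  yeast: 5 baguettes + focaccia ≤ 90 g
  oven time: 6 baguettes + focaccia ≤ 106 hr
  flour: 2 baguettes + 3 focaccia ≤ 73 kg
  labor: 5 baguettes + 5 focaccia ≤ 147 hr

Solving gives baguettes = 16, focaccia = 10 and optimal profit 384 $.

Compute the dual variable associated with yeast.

At the optimum: yeast uses 90 of 90 (binding); oven time uses 106 of 106 (binding); flour uses 62 of 73 (slack = 11); labor uses 130 of 147 (slack = 17).
Slack constraints have shadow price 0 (complementary slackness).
From A_Bᵀ y = c: 5·y_yeast + 6·y_oven time = 21.5; 1·y_yeast + 1·y_oven time = 4.
Solving: y_yeast = 2.5, y_oven time = 1.5.
Shadow price of yeast = 2.5.

2.5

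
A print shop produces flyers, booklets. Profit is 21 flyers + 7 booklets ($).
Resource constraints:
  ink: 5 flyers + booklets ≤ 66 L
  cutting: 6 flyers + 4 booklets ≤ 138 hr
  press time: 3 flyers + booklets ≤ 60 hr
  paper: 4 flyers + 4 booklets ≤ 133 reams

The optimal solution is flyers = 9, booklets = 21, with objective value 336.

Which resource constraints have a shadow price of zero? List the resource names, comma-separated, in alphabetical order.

paper, press time

ink: 66/66 (binding)
cutting: 138/138 (binding)
press time: 48/60 (slack 12)
paper: 120/133 (slack 13)
By complementary slackness, a constraint with positive slack has shadow price 0 → paper, press time.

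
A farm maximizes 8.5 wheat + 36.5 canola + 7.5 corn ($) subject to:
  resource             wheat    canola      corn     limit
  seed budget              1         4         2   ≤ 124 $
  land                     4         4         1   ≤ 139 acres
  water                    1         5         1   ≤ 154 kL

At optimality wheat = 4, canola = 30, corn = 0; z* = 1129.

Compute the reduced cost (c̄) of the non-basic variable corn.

At the optimum: seed budget uses 124 of 124 (binding); land uses 136 of 139 (slack = 3); water uses 154 of 154 (binding).
Slack constraints have shadow price 0 (complementary slackness).
From A_Bᵀ y = c: 1·y_seed budget + 1·y_water = 8.5; 4·y_seed budget + 5·y_water = 36.5.
This yields shadow prices y_seed budget = 6, y_water = 2.5.
Reduced cost of corn: c₃ − yᵀa₃ = 7.5 − (6·2 + 2.5·1) = 7.5 − 14.5 = -7.

-7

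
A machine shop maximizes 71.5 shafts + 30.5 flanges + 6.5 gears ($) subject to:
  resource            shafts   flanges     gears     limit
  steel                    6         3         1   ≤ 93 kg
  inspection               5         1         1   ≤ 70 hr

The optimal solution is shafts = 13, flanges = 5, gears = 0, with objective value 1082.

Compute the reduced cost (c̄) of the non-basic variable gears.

-6

Check each constraint at x*: steel 93/93 (tight); inspection 70/70 (tight).
The binding rows give the dual system: 6·y_steel + 5·y_inspection = 71.5 and 3·y_steel + 1·y_inspection = 30.5.
This yields shadow prices y_steel = 9, y_inspection = 3.5.
Reduced cost of gears: c₃ − yᵀa₃ = 6.5 − (9·1 + 3.5·1) = 6.5 − 12.5 = -6.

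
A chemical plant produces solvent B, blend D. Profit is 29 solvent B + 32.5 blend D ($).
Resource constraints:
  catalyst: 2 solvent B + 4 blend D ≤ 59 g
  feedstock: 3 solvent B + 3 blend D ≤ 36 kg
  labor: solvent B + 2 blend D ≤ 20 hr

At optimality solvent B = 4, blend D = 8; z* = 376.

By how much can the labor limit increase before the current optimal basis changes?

4

Binding constraints: feedstock, labor. The basis is B = [[3,3],[1,2]] with det 3.
Per unit increase in labor, x* moves by d = (-1, 1).
The basis stays optimal until solvent B reaches 0; allowable increase = 4 hr.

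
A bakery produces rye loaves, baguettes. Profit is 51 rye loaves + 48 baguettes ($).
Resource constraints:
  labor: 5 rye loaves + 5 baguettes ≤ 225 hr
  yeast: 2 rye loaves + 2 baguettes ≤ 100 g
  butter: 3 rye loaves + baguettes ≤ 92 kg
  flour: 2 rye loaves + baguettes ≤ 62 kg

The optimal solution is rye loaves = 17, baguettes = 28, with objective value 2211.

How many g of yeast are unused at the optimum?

10

yeast used = 2·17 + 2·28 = 90; slack = 100 − 90 = 10.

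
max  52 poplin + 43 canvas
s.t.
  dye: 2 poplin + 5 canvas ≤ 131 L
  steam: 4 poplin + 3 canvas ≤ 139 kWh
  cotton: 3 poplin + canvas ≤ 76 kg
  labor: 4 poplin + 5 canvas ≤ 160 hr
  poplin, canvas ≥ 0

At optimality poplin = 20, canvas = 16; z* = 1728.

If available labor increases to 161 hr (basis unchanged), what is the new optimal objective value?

1735

Binding: cotton and labor. Non-binding: dye (11 unused), steam (11 unused).
Slack constraints have shadow price 0 (complementary slackness).
Dual feasibility on the basic columns requires 3·y_cotton + 4·y_labor = 52, 1·y_cotton + 5·y_labor = 43.
This yields shadow prices y_cotton = 8, y_labor = 7.
Δz = y_labor·Δb = 7 × (1) = 7, so new z* = 1728 + 7 = 1735.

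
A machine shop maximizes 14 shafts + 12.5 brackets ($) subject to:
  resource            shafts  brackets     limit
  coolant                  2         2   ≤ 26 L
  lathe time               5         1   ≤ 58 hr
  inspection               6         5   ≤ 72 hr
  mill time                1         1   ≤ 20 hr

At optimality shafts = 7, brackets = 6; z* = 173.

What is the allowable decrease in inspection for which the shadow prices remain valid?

7

Binding constraints: coolant, inspection. The basis is B = [[2,2],[6,5]] with det -2.
Per unit decrease in inspection, x* moves by d = (-1, 1).
The basis stays optimal until shafts reaches 0; allowable decrease = 7 hr.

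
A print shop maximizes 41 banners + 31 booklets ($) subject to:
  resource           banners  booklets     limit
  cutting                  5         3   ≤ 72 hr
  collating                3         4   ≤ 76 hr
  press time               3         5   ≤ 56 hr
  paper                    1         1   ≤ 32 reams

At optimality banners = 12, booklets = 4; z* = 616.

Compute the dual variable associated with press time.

2

Check each constraint at x*: cutting 72/72 (tight); collating 52/76 (slack 24); press time 56/56 (tight); paper 16/32 (slack 16).
By complementary slackness, y = 0 for the non-binding constraints.
From A_Bᵀ y = c: 5·y_cutting + 3·y_press time = 41; 3·y_cutting + 5·y_press time = 31.
→ y_cutting = 7 and y_press time = 2.
Shadow price of press time = 2.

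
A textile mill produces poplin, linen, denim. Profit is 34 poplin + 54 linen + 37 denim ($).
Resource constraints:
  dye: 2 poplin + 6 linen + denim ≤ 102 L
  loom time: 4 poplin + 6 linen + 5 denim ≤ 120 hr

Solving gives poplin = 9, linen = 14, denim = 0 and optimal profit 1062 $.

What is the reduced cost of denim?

At the optimum: dye uses 102 of 102 (binding); loom time uses 120 of 120 (binding).
The binding rows give the dual system: 2·y_dye + 4·y_loom time = 34 and 6·y_dye + 6·y_loom time = 54.
Solving: y_dye = 1, y_loom time = 8.
Reduced cost of denim: c₃ − yᵀa₃ = 37 − (1·1 + 8·5) = 37 − 41 = -4.

-4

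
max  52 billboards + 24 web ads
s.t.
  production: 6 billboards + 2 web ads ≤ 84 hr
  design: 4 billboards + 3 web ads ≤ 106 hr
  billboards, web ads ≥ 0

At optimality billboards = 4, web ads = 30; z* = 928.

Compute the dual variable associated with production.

6

Check each constraint at x*: production 84/84 (tight); design 106/106 (tight).
From A_Bᵀ y = c: 6·y_production + 4·y_design = 52; 2·y_production + 3·y_design = 24.
→ y_production = 6 and y_design = 4.
Shadow price of production = 6.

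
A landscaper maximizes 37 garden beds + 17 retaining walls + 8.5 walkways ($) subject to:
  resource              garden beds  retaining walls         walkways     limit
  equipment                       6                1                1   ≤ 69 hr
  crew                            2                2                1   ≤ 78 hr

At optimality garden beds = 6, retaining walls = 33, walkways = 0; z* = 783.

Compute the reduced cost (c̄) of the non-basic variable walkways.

-2

At the optimum: equipment uses 69 of 69 (binding); crew uses 78 of 78 (binding).
From A_Bᵀ y = c: 6·y_equipment + 2·y_crew = 37; 1·y_equipment + 2·y_crew = 17.
→ y_equipment = 4 and y_crew = 6.5.
Reduced cost of walkways: c₃ − yᵀa₃ = 8.5 − (4·1 + 6.5·1) = 8.5 − 10.5 = -2.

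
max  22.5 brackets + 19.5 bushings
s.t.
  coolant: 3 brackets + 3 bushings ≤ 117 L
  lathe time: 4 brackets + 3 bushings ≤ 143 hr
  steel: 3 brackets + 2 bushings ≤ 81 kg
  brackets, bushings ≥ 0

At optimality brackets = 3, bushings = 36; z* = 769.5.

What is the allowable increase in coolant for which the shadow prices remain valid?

Binding constraints: coolant, steel. The basis is B = [[3,3],[3,2]] with det -3.
Per unit increase in coolant, x* moves by d = (-0.6667, 1).
The basis stays optimal until brackets reaches 0; allowable increase = 4.5 L.

4.5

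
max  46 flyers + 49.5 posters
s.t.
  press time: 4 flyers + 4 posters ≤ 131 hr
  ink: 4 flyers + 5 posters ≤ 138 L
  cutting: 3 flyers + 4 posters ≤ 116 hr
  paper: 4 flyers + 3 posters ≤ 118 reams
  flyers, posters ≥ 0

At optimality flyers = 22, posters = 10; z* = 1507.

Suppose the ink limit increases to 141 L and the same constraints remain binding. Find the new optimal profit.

Check each constraint at x*: press time 128/131 (slack 3); ink 138/138 (tight); cutting 106/116 (slack 10); paper 118/118 (tight).
By complementary slackness, y = 0 for the non-binding constraints.
The binding rows give the dual system: 4·y_ink + 4·y_paper = 46 and 5·y_ink + 3·y_paper = 49.5.
→ y_ink = 7.5 and y_paper = 4.
Δz = y_ink·Δb = 7.5 × (3) = 22.5, so new z* = 1507 + 22.5 = 1529.5.

1529.5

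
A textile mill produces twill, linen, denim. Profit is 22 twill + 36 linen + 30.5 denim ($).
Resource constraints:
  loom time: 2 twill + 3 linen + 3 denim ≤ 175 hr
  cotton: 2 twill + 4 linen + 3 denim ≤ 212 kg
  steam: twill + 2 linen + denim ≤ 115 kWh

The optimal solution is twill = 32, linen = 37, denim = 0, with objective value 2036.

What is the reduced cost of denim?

-2.5

Binding: loom time and cotton. Non-binding: steam (9 unused).
By complementary slackness, y = 0 for the non-binding constraint.
From A_Bᵀ y = c: 2·y_loom time + 2·y_cotton = 22; 3·y_loom time + 4·y_cotton = 36.
→ y_loom time = 8 and y_cotton = 3.
Reduced cost of denim: c₃ − yᵀa₃ = 30.5 − (8·3 + 3·3) = 30.5 − 33 = -2.5.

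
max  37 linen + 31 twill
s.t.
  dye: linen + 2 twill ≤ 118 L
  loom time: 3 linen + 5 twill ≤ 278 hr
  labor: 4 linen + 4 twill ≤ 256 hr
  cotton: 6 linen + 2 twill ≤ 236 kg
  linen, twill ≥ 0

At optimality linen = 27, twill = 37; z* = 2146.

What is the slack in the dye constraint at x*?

dye used = 1·27 + 2·37 = 101; slack = 118 − 101 = 17.

17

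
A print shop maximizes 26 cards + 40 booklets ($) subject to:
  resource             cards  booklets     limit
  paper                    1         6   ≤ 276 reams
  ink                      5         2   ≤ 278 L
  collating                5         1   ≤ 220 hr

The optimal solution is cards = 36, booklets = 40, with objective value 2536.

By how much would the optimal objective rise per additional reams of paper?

6

Check each constraint at x*: paper 276/276 (tight); ink 260/278 (slack 18); collating 220/220 (tight).
By complementary slackness, y = 0 for the non-binding constraint.
The binding rows give the dual system: 1·y_paper + 5·y_collating = 26 and 6·y_paper + 1·y_collating = 40.
This yields shadow prices y_paper = 6, y_collating = 4.
Shadow price of paper = 6.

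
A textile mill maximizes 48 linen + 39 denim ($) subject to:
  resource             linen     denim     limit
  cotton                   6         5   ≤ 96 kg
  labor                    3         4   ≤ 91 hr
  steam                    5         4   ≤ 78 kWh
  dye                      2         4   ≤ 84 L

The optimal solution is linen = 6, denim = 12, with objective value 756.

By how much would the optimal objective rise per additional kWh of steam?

6

At the optimum: cotton uses 96 of 96 (binding); labor uses 66 of 91 (slack = 25); steam uses 78 of 78 (binding); dye uses 60 of 84 (slack = 24).
Since labor, dye are not tight, their duals are 0.
From A_Bᵀ y = c: 6·y_cotton + 5·y_steam = 48; 5·y_cotton + 4·y_steam = 39.
This yields shadow prices y_cotton = 3, y_steam = 6.
Shadow price of steam = 6.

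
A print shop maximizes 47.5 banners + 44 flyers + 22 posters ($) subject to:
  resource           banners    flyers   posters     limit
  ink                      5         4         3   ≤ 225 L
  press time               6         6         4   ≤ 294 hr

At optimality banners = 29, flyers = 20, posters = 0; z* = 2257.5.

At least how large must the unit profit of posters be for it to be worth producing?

At the optimum: ink uses 225 of 225 (binding); press time uses 294 of 294 (binding).
From A_Bᵀ y = c: 5·y_ink + 6·y_press time = 47.5; 4·y_ink + 6·y_press time = 44.
This yields shadow prices y_ink = 3.5, y_press time = 5.
posters enters the basis when its profit ≥ yᵀa₃ = 3.5·3 + 5·4 = 30.5.

30.5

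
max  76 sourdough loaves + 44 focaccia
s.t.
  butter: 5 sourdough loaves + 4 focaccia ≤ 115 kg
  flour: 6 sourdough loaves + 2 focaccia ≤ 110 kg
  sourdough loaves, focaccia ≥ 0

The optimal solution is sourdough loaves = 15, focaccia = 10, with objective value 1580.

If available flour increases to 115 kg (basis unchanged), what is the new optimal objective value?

1610

Both butter and flour are binding at x*.
The binding rows give the dual system: 5·y_butter + 6·y_flour = 76 and 4·y_butter + 2·y_flour = 44.
Solving: y_butter = 8, y_flour = 6.
Δz = y_flour·Δb = 6 × (5) = 30, so new z* = 1580 + 30 = 1610.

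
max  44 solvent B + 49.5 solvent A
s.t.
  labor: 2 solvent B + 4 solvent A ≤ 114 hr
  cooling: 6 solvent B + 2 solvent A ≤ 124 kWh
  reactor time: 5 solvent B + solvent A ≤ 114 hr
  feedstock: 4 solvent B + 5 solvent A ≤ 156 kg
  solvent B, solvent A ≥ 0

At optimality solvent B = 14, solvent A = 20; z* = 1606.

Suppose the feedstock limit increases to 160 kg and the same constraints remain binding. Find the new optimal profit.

Check each constraint at x*: labor 108/114 (slack 6); cooling 124/124 (tight); reactor time 90/114 (slack 24); feedstock 156/156 (tight).
By complementary slackness, y = 0 for the non-binding constraints.
The binding rows give the dual system: 6·y_cooling + 4·y_feedstock = 44 and 2·y_cooling + 5·y_feedstock = 49.5.
Solving: y_cooling = 1, y_feedstock = 9.5.
Δz = y_feedstock·Δb = 9.5 × (4) = 38, so new z* = 1606 + 38 = 1644.

1644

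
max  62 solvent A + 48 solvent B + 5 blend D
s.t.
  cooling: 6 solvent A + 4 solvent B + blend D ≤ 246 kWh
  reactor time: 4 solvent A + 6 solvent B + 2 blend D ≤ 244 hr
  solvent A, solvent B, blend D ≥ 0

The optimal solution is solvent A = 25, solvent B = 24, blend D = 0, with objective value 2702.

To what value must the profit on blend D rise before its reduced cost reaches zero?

Check each constraint at x*: cooling 246/246 (tight); reactor time 244/244 (tight).
Dual feasibility on the basic columns requires 6·y_cooling + 4·y_reactor time = 62, 4·y_cooling + 6·y_reactor time = 48.
Solving: y_cooling = 9, y_reactor time = 2.
blend D enters the basis when its profit ≥ yᵀa₃ = 9·1 + 2·2 = 13.

13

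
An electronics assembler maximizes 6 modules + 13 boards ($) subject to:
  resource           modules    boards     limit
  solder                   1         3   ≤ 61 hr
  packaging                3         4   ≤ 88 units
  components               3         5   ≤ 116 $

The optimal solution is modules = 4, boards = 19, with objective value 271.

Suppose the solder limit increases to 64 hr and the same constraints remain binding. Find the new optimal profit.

280

At the optimum: solder uses 61 of 61 (binding); packaging uses 88 of 88 (binding); components uses 107 of 116 (slack = 9).
Slack constraints have shadow price 0 (complementary slackness).
Dual feasibility on the basic columns requires 1·y_solder + 3·y_packaging = 6, 3·y_solder + 4·y_packaging = 13.
This yields shadow prices y_solder = 3, y_packaging = 1.
Δz = y_solder·Δb = 3 × (3) = 9, so new z* = 271 + 9 = 280.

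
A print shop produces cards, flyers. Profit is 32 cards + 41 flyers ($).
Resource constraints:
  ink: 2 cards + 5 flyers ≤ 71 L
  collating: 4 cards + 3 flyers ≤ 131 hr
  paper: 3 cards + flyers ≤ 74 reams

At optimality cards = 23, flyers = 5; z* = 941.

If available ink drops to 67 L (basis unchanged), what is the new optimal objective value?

913

At the optimum: ink uses 71 of 71 (binding); collating uses 107 of 131 (slack = 24); paper uses 74 of 74 (binding).
By complementary slackness, y = 0 for the non-binding constraint.
Dual feasibility on the basic columns requires 2·y_ink + 3·y_paper = 32, 5·y_ink + 1·y_paper = 41.
→ y_ink = 7 and y_paper = 6.
Δz = y_ink·Δb = 7 × (-4) = -28, so new z* = 941 − 28 = 913.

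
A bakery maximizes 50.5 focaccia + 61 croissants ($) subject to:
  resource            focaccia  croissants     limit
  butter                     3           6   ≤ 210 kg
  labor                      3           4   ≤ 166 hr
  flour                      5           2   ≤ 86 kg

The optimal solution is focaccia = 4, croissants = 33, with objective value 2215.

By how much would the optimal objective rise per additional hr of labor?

0

Check each constraint at x*: butter 210/210 (tight); labor 144/166 (slack 22); flour 86/86 (tight).
By complementary slackness, y = 0 for the non-binding constraint.
Dual feasibility on the basic columns requires 3·y_butter + 5·y_flour = 50.5, 6·y_butter + 2·y_flour = 61.
Solving: y_butter = 8.5, y_flour = 5.
Shadow price of labor = 0.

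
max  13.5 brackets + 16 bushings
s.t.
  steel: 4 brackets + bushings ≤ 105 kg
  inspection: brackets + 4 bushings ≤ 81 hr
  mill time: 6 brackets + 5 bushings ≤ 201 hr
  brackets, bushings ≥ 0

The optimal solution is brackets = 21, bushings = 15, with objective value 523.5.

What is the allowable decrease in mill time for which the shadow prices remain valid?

Binding constraints: inspection, mill time. The basis is B = [[1,4],[6,5]] with det -19.
Per unit decrease in mill time, x* moves by d = (-0.2105, 0.0526).
The basis stays optimal until brackets reaches 0; allowable decrease = 99.75 hr.

99.75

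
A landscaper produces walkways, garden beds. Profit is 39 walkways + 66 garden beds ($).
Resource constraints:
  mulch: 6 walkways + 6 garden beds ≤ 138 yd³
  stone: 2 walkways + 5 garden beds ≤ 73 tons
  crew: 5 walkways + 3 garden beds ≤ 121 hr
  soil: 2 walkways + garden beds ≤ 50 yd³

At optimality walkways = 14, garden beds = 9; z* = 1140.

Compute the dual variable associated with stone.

9

At the optimum: mulch uses 138 of 138 (binding); stone uses 73 of 73 (binding); crew uses 97 of 121 (slack = 24); soil uses 37 of 50 (slack = 13).
By complementary slackness, y = 0 for the non-binding constraints.
Dual feasibility on the basic columns requires 6·y_mulch + 2·y_stone = 39, 6·y_mulch + 5·y_stone = 66.
Solving: y_mulch = 3.5, y_stone = 9.
Shadow price of stone = 9.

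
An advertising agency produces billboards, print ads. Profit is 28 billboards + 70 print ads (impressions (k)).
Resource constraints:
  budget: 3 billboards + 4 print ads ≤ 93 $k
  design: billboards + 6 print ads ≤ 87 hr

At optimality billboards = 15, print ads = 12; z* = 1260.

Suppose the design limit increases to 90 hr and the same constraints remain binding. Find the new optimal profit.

Check each constraint at x*: budget 93/93 (tight); design 87/87 (tight).
Dual feasibility on the basic columns requires 3·y_budget + 1·y_design = 28, 4·y_budget + 6·y_design = 70.
This yields shadow prices y_budget = 7, y_design = 7.
Δz = y_design·Δb = 7 × (3) = 21, so new z* = 1260 + 21 = 1281.

1281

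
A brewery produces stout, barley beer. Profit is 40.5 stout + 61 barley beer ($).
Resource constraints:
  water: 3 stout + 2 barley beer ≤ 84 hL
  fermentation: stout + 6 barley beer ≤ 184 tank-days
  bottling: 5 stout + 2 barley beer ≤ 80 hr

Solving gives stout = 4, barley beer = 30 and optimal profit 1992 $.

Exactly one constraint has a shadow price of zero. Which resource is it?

water

water: 72/84 (slack 12)
fermentation: 184/184 (binding)
bottling: 80/80 (binding)
By complementary slackness, a constraint with positive slack has shadow price 0 → water.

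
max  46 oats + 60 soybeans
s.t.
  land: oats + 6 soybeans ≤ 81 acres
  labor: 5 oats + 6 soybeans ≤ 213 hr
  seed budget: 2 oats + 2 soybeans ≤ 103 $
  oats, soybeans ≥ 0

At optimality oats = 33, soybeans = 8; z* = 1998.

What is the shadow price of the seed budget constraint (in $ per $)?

0

Check each constraint at x*: land 81/81 (tight); labor 213/213 (tight); seed budget 82/103 (slack 21).
By complementary slackness, y = 0 for the non-binding constraint.
Dual feasibility on the basic columns requires 1·y_land + 5·y_labor = 46, 6·y_land + 6·y_labor = 60.
This yields shadow prices y_land = 1, y_labor = 9.
Shadow price of seed budget = 0.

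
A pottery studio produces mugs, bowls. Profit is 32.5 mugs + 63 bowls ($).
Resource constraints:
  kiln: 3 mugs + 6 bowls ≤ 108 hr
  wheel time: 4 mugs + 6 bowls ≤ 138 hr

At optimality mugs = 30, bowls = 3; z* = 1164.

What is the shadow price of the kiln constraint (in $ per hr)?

9.5

Check each constraint at x*: kiln 108/108 (tight); wheel time 138/138 (tight).
The binding rows give the dual system: 3·y_kiln + 4·y_wheel time = 32.5 and 6·y_kiln + 6·y_wheel time = 63.
This yields shadow prices y_kiln = 9.5, y_wheel time = 1.
Shadow price of kiln = 9.5.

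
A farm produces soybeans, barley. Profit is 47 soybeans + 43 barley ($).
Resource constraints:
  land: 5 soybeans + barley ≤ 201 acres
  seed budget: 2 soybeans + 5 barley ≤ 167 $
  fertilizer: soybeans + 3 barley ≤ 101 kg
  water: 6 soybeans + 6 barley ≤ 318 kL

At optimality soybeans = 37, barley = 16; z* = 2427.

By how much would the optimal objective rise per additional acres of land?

1

At the optimum: land uses 201 of 201 (binding); seed budget uses 154 of 167 (slack = 13); fertilizer uses 85 of 101 (slack = 16); water uses 318 of 318 (binding).
Since seed budget, fertilizer are not tight, their duals are 0.
Dual feasibility on the basic columns requires 5·y_land + 6·y_water = 47, 1·y_land + 6·y_water = 43.
Solving: y_land = 1, y_water = 7.
Shadow price of land = 1.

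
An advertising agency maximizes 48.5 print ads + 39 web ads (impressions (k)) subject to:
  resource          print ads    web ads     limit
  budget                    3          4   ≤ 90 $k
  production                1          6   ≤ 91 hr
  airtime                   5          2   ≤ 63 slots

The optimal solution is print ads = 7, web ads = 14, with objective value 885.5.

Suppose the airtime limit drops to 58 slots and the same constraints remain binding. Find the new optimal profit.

840.5

At the optimum: budget uses 77 of 90 (slack = 13); production uses 91 of 91 (binding); airtime uses 63 of 63 (binding).
Since budget is not tight, its dual is 0.
The binding rows give the dual system: 1·y_production + 5·y_airtime = 48.5 and 6·y_production + 2·y_airtime = 39.
→ y_production = 3.5 and y_airtime = 9.
Δz = y_airtime·Δb = 9 × (-5) = -45, so new z* = 885.5 − 45 = 840.5.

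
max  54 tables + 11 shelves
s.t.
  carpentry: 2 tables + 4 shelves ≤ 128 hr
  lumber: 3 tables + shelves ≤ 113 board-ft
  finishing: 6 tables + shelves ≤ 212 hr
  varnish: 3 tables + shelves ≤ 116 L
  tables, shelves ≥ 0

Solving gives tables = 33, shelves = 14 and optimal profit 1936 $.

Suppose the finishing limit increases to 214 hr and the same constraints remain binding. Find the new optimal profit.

1950

Check each constraint at x*: carpentry 122/128 (slack 6); lumber 113/113 (tight); finishing 212/212 (tight); varnish 113/116 (slack 3).
By complementary slackness, y = 0 for the non-binding constraints.
The binding rows give the dual system: 3·y_lumber + 6·y_finishing = 54 and 1·y_lumber + 1·y_finishing = 11.
Solving: y_lumber = 4, y_finishing = 7.
Δz = y_finishing·Δb = 7 × (2) = 14, so new z* = 1936 + 14 = 1950.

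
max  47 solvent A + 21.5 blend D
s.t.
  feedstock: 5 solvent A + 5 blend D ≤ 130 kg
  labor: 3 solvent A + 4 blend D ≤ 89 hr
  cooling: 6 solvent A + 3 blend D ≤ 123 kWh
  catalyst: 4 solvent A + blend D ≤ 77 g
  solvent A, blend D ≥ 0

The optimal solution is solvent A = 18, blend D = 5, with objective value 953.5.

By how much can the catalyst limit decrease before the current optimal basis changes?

6

Binding constraints: cooling, catalyst. The basis is B = [[6,3],[4,1]] with det -6.
Per unit decrease in catalyst, x* moves by d = (-0.5, 1).
The basis stays optimal until feedstock becomes binding; allowable decrease = 6 g.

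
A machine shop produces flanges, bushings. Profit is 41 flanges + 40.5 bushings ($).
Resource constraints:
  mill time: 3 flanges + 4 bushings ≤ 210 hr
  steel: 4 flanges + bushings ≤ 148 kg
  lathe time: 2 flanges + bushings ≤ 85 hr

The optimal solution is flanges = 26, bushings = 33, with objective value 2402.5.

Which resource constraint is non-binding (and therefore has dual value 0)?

steel

mill time: 210/210 (binding)
steel: 137/148 (slack 11)
lathe time: 85/85 (binding)
By complementary slackness, a constraint with positive slack has shadow price 0 → steel.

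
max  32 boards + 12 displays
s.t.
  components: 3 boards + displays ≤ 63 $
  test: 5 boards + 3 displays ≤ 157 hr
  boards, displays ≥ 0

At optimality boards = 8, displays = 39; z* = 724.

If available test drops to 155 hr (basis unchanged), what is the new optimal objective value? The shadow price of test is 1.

722

Δb = -2, so new z* = 724 + (1)·(-2) = 724 − 2 = 722.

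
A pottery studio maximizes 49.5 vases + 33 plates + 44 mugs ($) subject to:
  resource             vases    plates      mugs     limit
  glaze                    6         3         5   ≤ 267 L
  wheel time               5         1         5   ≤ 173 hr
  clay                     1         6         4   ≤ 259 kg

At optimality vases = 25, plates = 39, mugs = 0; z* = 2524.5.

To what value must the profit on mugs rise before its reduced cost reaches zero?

Check each constraint at x*: glaze 267/267 (tight); wheel time 164/173 (slack 9); clay 259/259 (tight).
By complementary slackness, y = 0 for the non-binding constraint.
The binding rows give the dual system: 6·y_glaze + 1·y_clay = 49.5 and 3·y_glaze + 6·y_clay = 33.
→ y_glaze = 8 and y_clay = 1.5.
mugs enters the basis when its profit ≥ yᵀa₃ = 8·5 + 1.5·4 = 46.

46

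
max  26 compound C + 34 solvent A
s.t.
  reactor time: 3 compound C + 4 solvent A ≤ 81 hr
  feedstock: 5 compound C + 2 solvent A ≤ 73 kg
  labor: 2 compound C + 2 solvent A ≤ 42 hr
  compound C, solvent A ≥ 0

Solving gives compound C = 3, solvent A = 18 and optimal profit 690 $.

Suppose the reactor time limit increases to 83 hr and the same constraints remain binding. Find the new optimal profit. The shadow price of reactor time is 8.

Δb = 2, so new z* = 690 + (8)·(2) = 690 + 16 = 706.

706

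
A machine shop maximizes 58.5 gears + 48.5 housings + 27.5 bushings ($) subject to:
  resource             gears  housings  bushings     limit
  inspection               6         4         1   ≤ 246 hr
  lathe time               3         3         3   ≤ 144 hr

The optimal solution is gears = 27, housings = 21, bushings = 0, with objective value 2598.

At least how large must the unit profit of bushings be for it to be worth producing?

Check each constraint at x*: inspection 246/246 (tight); lathe time 144/144 (tight).
From A_Bᵀ y = c: 6·y_inspection + 3·y_lathe time = 58.5; 4·y_inspection + 3·y_lathe time = 48.5.
→ y_inspection = 5 and y_lathe time = 9.5.
bushings enters the basis when its profit ≥ yᵀa₃ = 5·1 + 9.5·3 = 33.5.

33.5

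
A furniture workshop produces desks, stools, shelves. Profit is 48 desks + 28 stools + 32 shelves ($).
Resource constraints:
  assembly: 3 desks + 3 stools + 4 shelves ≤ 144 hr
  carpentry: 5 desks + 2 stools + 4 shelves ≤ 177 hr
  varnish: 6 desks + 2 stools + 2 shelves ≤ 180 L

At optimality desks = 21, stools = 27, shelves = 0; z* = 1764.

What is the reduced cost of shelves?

-2

Binding: assembly and varnish. Non-binding: carpentry (18 unused).
By complementary slackness, y = 0 for the non-binding constraint.
Dual feasibility on the basic columns requires 3·y_assembly + 6·y_varnish = 48, 3·y_assembly + 2·y_varnish = 28.
This yields shadow prices y_assembly = 6, y_varnish = 5.
Reduced cost of shelves: c₃ − yᵀa₃ = 32 − (6·4 + 5·2) = 32 − 34 = -2.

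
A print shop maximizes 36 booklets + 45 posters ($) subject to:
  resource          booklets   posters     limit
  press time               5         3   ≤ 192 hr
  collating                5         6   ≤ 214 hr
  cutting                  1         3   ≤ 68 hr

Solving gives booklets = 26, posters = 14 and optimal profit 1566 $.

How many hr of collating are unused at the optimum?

0

collating used = 5·26 + 6·14 = 214; slack = 214 − 214 = 0.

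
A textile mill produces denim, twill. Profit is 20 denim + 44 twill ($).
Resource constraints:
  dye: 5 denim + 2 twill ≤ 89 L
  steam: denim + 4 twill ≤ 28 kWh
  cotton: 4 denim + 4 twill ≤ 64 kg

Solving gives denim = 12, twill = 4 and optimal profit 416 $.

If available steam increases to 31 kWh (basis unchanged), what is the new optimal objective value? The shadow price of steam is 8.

Δb = 3, so new z* = 416 + (8)·(3) = 416 + 24 = 440.

440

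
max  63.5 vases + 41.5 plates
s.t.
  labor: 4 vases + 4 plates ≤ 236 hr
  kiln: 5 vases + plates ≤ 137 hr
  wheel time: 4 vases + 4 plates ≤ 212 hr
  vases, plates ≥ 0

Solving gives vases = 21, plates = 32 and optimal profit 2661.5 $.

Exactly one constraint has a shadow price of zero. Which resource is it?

labor: 212/236 (slack 24)
kiln: 137/137 (binding)
wheel time: 212/212 (binding)
By complementary slackness, a constraint with positive slack has shadow price 0 → labor.

labor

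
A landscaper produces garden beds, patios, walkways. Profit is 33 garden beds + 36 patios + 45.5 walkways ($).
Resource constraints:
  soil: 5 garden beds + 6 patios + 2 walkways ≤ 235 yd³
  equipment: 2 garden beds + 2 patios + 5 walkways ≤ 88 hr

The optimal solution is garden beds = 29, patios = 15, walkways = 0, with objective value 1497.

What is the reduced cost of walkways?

At the optimum: soil uses 235 of 235 (binding); equipment uses 88 of 88 (binding).
From A_Bᵀ y = c: 5·y_soil + 2·y_equipment = 33; 6·y_soil + 2·y_equipment = 36.
This yields shadow prices y_soil = 3, y_equipment = 9.
Reduced cost of walkways: c₃ − yᵀa₃ = 45.5 − (3·2 + 9·5) = 45.5 − 51 = -5.5.

-5.5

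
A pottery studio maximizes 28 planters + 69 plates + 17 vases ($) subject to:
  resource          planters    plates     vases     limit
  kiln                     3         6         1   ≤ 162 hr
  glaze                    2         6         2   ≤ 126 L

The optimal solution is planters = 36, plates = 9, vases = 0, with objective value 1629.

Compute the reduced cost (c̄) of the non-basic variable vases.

-1

At the optimum: kiln uses 162 of 162 (binding); glaze uses 126 of 126 (binding).
The binding rows give the dual system: 3·y_kiln + 2·y_glaze = 28 and 6·y_kiln + 6·y_glaze = 69.
This yields shadow prices y_kiln = 5, y_glaze = 6.5.
Reduced cost of vases: c₃ − yᵀa₃ = 17 − (5·1 + 6.5·2) = 17 − 18 = -1.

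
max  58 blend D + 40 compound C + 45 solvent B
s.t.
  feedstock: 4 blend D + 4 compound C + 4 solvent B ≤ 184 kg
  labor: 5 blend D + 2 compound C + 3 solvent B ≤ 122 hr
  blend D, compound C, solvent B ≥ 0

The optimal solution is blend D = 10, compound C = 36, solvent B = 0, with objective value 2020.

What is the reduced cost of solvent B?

-1

Check each constraint at x*: feedstock 184/184 (tight); labor 122/122 (tight).
The binding rows give the dual system: 4·y_feedstock + 5·y_labor = 58 and 4·y_feedstock + 2·y_labor = 40.
→ y_feedstock = 7 and y_labor = 6.
Reduced cost of solvent B: c₃ − yᵀa₃ = 45 − (7·4 + 6·3) = 45 − 46 = -1.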